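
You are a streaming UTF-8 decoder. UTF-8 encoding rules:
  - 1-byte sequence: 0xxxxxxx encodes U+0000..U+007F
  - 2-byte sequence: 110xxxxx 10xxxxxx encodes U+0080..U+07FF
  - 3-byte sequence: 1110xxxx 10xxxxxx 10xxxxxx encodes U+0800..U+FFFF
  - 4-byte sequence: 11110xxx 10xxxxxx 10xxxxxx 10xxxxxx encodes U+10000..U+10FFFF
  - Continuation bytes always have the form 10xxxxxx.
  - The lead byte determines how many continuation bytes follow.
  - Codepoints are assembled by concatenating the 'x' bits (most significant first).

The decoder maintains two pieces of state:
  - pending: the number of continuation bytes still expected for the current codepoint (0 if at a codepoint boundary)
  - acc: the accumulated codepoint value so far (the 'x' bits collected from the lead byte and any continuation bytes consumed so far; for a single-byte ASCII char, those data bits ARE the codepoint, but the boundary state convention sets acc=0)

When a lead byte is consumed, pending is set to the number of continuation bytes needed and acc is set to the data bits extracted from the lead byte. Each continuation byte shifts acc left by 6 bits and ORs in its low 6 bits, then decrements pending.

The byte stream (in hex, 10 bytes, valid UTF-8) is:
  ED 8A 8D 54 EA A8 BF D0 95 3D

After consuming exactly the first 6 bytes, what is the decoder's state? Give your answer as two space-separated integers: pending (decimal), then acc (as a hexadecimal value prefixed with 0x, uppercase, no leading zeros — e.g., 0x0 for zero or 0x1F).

Answer: 1 0x2A8

Derivation:
Byte[0]=ED: 3-byte lead. pending=2, acc=0xD
Byte[1]=8A: continuation. acc=(acc<<6)|0x0A=0x34A, pending=1
Byte[2]=8D: continuation. acc=(acc<<6)|0x0D=0xD28D, pending=0
Byte[3]=54: 1-byte. pending=0, acc=0x0
Byte[4]=EA: 3-byte lead. pending=2, acc=0xA
Byte[5]=A8: continuation. acc=(acc<<6)|0x28=0x2A8, pending=1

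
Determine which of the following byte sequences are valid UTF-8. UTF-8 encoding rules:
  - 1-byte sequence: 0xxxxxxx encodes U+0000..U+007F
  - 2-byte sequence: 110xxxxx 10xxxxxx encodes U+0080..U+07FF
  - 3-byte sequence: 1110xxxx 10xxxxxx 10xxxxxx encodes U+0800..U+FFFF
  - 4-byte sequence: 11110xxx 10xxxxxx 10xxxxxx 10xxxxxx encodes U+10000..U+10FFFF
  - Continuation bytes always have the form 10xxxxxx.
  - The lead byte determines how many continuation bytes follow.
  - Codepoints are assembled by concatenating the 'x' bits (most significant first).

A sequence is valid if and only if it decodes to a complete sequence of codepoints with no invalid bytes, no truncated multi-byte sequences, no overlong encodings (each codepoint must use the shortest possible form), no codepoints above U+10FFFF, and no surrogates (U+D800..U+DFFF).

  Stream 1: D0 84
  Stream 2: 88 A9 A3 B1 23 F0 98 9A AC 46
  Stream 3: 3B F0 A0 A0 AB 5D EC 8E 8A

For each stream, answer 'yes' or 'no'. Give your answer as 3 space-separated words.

Answer: yes no yes

Derivation:
Stream 1: decodes cleanly. VALID
Stream 2: error at byte offset 0. INVALID
Stream 3: decodes cleanly. VALID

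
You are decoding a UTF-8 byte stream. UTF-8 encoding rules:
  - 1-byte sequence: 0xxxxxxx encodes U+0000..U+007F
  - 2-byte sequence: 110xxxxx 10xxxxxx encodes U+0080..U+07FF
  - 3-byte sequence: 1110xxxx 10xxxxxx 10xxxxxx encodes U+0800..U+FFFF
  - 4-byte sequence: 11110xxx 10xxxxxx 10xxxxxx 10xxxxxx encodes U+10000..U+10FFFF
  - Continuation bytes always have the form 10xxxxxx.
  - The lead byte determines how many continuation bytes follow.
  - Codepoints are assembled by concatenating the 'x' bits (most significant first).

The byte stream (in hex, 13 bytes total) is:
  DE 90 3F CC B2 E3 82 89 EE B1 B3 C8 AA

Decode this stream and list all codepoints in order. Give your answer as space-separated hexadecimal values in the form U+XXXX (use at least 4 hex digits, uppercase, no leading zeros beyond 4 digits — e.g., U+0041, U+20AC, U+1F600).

Answer: U+0790 U+003F U+0332 U+3089 U+EC73 U+022A

Derivation:
Byte[0]=DE: 2-byte lead, need 1 cont bytes. acc=0x1E
Byte[1]=90: continuation. acc=(acc<<6)|0x10=0x790
Completed: cp=U+0790 (starts at byte 0)
Byte[2]=3F: 1-byte ASCII. cp=U+003F
Byte[3]=CC: 2-byte lead, need 1 cont bytes. acc=0xC
Byte[4]=B2: continuation. acc=(acc<<6)|0x32=0x332
Completed: cp=U+0332 (starts at byte 3)
Byte[5]=E3: 3-byte lead, need 2 cont bytes. acc=0x3
Byte[6]=82: continuation. acc=(acc<<6)|0x02=0xC2
Byte[7]=89: continuation. acc=(acc<<6)|0x09=0x3089
Completed: cp=U+3089 (starts at byte 5)
Byte[8]=EE: 3-byte lead, need 2 cont bytes. acc=0xE
Byte[9]=B1: continuation. acc=(acc<<6)|0x31=0x3B1
Byte[10]=B3: continuation. acc=(acc<<6)|0x33=0xEC73
Completed: cp=U+EC73 (starts at byte 8)
Byte[11]=C8: 2-byte lead, need 1 cont bytes. acc=0x8
Byte[12]=AA: continuation. acc=(acc<<6)|0x2A=0x22A
Completed: cp=U+022A (starts at byte 11)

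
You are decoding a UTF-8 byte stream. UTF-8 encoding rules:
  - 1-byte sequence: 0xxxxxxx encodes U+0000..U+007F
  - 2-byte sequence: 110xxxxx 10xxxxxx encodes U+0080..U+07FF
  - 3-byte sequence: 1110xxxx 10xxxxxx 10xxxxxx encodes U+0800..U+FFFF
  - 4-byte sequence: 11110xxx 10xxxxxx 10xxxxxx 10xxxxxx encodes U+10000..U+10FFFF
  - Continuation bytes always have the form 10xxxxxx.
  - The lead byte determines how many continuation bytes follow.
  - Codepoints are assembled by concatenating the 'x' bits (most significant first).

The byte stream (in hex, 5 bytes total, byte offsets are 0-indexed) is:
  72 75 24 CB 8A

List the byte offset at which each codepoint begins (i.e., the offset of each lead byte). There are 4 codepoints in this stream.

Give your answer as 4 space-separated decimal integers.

Byte[0]=72: 1-byte ASCII. cp=U+0072
Byte[1]=75: 1-byte ASCII. cp=U+0075
Byte[2]=24: 1-byte ASCII. cp=U+0024
Byte[3]=CB: 2-byte lead, need 1 cont bytes. acc=0xB
Byte[4]=8A: continuation. acc=(acc<<6)|0x0A=0x2CA
Completed: cp=U+02CA (starts at byte 3)

Answer: 0 1 2 3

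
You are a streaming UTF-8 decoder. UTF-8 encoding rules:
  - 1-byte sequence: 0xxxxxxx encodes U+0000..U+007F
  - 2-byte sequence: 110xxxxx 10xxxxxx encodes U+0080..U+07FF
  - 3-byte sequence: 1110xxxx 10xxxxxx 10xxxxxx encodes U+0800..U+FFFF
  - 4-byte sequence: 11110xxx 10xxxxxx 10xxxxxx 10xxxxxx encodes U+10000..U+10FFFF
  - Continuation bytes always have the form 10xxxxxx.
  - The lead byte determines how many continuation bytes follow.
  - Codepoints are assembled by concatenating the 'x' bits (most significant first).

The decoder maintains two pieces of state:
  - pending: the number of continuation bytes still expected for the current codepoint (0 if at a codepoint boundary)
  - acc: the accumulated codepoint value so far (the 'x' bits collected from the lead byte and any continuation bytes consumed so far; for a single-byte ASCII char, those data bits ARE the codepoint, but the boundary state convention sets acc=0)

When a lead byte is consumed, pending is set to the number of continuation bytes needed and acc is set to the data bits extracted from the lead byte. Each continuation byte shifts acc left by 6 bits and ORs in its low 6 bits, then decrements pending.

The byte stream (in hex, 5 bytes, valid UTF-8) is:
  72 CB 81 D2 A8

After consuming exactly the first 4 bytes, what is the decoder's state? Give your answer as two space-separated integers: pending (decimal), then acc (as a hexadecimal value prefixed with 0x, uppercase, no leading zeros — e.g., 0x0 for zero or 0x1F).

Answer: 1 0x12

Derivation:
Byte[0]=72: 1-byte. pending=0, acc=0x0
Byte[1]=CB: 2-byte lead. pending=1, acc=0xB
Byte[2]=81: continuation. acc=(acc<<6)|0x01=0x2C1, pending=0
Byte[3]=D2: 2-byte lead. pending=1, acc=0x12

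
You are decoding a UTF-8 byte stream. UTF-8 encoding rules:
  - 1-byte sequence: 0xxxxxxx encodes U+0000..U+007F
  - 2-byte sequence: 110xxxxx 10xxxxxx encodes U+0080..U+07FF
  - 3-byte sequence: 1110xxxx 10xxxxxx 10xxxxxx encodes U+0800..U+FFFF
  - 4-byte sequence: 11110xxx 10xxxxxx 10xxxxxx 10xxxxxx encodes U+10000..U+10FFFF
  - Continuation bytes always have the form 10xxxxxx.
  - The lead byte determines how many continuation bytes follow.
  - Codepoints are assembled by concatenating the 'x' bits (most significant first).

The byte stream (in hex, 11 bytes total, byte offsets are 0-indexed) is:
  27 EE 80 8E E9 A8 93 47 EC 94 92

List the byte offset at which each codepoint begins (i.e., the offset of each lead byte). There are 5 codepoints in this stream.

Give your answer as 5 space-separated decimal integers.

Answer: 0 1 4 7 8

Derivation:
Byte[0]=27: 1-byte ASCII. cp=U+0027
Byte[1]=EE: 3-byte lead, need 2 cont bytes. acc=0xE
Byte[2]=80: continuation. acc=(acc<<6)|0x00=0x380
Byte[3]=8E: continuation. acc=(acc<<6)|0x0E=0xE00E
Completed: cp=U+E00E (starts at byte 1)
Byte[4]=E9: 3-byte lead, need 2 cont bytes. acc=0x9
Byte[5]=A8: continuation. acc=(acc<<6)|0x28=0x268
Byte[6]=93: continuation. acc=(acc<<6)|0x13=0x9A13
Completed: cp=U+9A13 (starts at byte 4)
Byte[7]=47: 1-byte ASCII. cp=U+0047
Byte[8]=EC: 3-byte lead, need 2 cont bytes. acc=0xC
Byte[9]=94: continuation. acc=(acc<<6)|0x14=0x314
Byte[10]=92: continuation. acc=(acc<<6)|0x12=0xC512
Completed: cp=U+C512 (starts at byte 8)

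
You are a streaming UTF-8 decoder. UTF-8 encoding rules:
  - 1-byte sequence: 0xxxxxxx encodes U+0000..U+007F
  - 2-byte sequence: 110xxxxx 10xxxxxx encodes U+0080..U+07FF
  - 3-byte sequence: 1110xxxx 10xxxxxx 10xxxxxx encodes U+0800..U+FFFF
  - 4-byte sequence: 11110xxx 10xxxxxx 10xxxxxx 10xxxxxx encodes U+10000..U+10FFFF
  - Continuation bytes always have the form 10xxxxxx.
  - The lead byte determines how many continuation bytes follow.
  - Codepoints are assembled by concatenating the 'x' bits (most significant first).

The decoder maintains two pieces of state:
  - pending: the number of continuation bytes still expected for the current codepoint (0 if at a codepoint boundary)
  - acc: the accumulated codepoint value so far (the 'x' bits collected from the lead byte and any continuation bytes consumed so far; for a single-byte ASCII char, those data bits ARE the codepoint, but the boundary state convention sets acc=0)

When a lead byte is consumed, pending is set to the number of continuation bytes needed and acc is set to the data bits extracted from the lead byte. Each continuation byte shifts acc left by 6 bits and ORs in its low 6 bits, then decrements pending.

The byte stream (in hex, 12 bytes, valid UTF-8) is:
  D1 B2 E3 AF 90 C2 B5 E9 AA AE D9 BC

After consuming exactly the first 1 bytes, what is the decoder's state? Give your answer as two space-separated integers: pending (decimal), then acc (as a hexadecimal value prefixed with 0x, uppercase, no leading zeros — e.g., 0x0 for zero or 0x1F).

Answer: 1 0x11

Derivation:
Byte[0]=D1: 2-byte lead. pending=1, acc=0x11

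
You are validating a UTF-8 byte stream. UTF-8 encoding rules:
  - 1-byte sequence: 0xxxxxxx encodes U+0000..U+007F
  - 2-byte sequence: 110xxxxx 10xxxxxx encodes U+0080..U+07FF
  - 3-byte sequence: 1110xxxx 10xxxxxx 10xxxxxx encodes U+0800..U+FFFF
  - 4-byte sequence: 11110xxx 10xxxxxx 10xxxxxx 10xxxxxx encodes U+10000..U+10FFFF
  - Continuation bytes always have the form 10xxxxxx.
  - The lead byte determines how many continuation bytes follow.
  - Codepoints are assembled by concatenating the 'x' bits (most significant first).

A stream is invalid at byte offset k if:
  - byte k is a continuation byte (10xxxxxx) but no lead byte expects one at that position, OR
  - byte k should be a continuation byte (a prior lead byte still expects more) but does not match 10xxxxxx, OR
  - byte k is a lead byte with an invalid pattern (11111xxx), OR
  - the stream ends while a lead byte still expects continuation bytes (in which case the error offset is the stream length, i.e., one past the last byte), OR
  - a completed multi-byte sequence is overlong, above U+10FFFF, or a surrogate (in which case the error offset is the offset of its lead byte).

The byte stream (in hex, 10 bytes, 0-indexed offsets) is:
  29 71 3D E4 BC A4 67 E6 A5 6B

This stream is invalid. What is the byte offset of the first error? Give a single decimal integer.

Byte[0]=29: 1-byte ASCII. cp=U+0029
Byte[1]=71: 1-byte ASCII. cp=U+0071
Byte[2]=3D: 1-byte ASCII. cp=U+003D
Byte[3]=E4: 3-byte lead, need 2 cont bytes. acc=0x4
Byte[4]=BC: continuation. acc=(acc<<6)|0x3C=0x13C
Byte[5]=A4: continuation. acc=(acc<<6)|0x24=0x4F24
Completed: cp=U+4F24 (starts at byte 3)
Byte[6]=67: 1-byte ASCII. cp=U+0067
Byte[7]=E6: 3-byte lead, need 2 cont bytes. acc=0x6
Byte[8]=A5: continuation. acc=(acc<<6)|0x25=0x1A5
Byte[9]=6B: expected 10xxxxxx continuation. INVALID

Answer: 9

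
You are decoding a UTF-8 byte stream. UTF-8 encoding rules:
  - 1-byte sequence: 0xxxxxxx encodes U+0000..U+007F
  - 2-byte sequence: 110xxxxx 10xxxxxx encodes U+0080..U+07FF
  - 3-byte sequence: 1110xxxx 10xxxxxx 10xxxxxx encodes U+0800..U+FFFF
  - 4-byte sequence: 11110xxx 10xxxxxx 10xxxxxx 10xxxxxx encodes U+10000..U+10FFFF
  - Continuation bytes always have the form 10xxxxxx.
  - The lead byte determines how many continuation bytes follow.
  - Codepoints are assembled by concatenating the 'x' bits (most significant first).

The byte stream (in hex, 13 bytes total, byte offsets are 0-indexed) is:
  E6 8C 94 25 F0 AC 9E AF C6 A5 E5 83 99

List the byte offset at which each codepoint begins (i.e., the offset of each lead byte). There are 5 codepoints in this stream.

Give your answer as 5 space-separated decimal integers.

Answer: 0 3 4 8 10

Derivation:
Byte[0]=E6: 3-byte lead, need 2 cont bytes. acc=0x6
Byte[1]=8C: continuation. acc=(acc<<6)|0x0C=0x18C
Byte[2]=94: continuation. acc=(acc<<6)|0x14=0x6314
Completed: cp=U+6314 (starts at byte 0)
Byte[3]=25: 1-byte ASCII. cp=U+0025
Byte[4]=F0: 4-byte lead, need 3 cont bytes. acc=0x0
Byte[5]=AC: continuation. acc=(acc<<6)|0x2C=0x2C
Byte[6]=9E: continuation. acc=(acc<<6)|0x1E=0xB1E
Byte[7]=AF: continuation. acc=(acc<<6)|0x2F=0x2C7AF
Completed: cp=U+2C7AF (starts at byte 4)
Byte[8]=C6: 2-byte lead, need 1 cont bytes. acc=0x6
Byte[9]=A5: continuation. acc=(acc<<6)|0x25=0x1A5
Completed: cp=U+01A5 (starts at byte 8)
Byte[10]=E5: 3-byte lead, need 2 cont bytes. acc=0x5
Byte[11]=83: continuation. acc=(acc<<6)|0x03=0x143
Byte[12]=99: continuation. acc=(acc<<6)|0x19=0x50D9
Completed: cp=U+50D9 (starts at byte 10)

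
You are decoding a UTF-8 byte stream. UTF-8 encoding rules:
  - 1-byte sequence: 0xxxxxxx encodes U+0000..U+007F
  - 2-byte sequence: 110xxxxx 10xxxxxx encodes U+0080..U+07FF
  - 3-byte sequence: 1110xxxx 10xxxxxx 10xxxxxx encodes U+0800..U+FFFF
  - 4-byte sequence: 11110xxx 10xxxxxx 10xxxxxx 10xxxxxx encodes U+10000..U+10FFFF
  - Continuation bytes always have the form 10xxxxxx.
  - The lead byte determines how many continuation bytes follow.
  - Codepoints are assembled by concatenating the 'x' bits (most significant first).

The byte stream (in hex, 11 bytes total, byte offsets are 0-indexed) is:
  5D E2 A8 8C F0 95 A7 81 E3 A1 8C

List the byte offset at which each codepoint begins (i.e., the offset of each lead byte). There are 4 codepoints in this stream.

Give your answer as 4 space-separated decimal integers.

Answer: 0 1 4 8

Derivation:
Byte[0]=5D: 1-byte ASCII. cp=U+005D
Byte[1]=E2: 3-byte lead, need 2 cont bytes. acc=0x2
Byte[2]=A8: continuation. acc=(acc<<6)|0x28=0xA8
Byte[3]=8C: continuation. acc=(acc<<6)|0x0C=0x2A0C
Completed: cp=U+2A0C (starts at byte 1)
Byte[4]=F0: 4-byte lead, need 3 cont bytes. acc=0x0
Byte[5]=95: continuation. acc=(acc<<6)|0x15=0x15
Byte[6]=A7: continuation. acc=(acc<<6)|0x27=0x567
Byte[7]=81: continuation. acc=(acc<<6)|0x01=0x159C1
Completed: cp=U+159C1 (starts at byte 4)
Byte[8]=E3: 3-byte lead, need 2 cont bytes. acc=0x3
Byte[9]=A1: continuation. acc=(acc<<6)|0x21=0xE1
Byte[10]=8C: continuation. acc=(acc<<6)|0x0C=0x384C
Completed: cp=U+384C (starts at byte 8)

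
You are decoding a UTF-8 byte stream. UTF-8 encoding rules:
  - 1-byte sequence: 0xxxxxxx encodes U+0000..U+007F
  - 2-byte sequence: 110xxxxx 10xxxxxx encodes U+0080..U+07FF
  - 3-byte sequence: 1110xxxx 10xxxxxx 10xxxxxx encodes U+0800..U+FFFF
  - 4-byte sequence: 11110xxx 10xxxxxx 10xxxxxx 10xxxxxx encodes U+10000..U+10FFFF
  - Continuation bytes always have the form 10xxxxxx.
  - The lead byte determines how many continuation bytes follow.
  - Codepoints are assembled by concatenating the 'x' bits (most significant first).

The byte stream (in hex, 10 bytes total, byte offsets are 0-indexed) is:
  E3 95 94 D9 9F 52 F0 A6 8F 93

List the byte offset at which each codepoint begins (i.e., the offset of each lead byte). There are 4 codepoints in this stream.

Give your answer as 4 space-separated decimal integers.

Byte[0]=E3: 3-byte lead, need 2 cont bytes. acc=0x3
Byte[1]=95: continuation. acc=(acc<<6)|0x15=0xD5
Byte[2]=94: continuation. acc=(acc<<6)|0x14=0x3554
Completed: cp=U+3554 (starts at byte 0)
Byte[3]=D9: 2-byte lead, need 1 cont bytes. acc=0x19
Byte[4]=9F: continuation. acc=(acc<<6)|0x1F=0x65F
Completed: cp=U+065F (starts at byte 3)
Byte[5]=52: 1-byte ASCII. cp=U+0052
Byte[6]=F0: 4-byte lead, need 3 cont bytes. acc=0x0
Byte[7]=A6: continuation. acc=(acc<<6)|0x26=0x26
Byte[8]=8F: continuation. acc=(acc<<6)|0x0F=0x98F
Byte[9]=93: continuation. acc=(acc<<6)|0x13=0x263D3
Completed: cp=U+263D3 (starts at byte 6)

Answer: 0 3 5 6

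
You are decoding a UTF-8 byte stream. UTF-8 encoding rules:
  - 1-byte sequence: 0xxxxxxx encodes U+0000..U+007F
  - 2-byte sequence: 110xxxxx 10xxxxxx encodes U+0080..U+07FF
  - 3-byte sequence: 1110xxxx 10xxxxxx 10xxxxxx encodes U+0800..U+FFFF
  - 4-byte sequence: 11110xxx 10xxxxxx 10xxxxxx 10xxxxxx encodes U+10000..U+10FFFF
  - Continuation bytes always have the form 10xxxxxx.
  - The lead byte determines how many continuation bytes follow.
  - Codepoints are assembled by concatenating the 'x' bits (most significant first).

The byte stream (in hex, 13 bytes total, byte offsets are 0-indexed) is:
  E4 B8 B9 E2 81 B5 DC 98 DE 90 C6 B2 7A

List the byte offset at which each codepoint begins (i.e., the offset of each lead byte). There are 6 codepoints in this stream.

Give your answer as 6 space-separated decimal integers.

Byte[0]=E4: 3-byte lead, need 2 cont bytes. acc=0x4
Byte[1]=B8: continuation. acc=(acc<<6)|0x38=0x138
Byte[2]=B9: continuation. acc=(acc<<6)|0x39=0x4E39
Completed: cp=U+4E39 (starts at byte 0)
Byte[3]=E2: 3-byte lead, need 2 cont bytes. acc=0x2
Byte[4]=81: continuation. acc=(acc<<6)|0x01=0x81
Byte[5]=B5: continuation. acc=(acc<<6)|0x35=0x2075
Completed: cp=U+2075 (starts at byte 3)
Byte[6]=DC: 2-byte lead, need 1 cont bytes. acc=0x1C
Byte[7]=98: continuation. acc=(acc<<6)|0x18=0x718
Completed: cp=U+0718 (starts at byte 6)
Byte[8]=DE: 2-byte lead, need 1 cont bytes. acc=0x1E
Byte[9]=90: continuation. acc=(acc<<6)|0x10=0x790
Completed: cp=U+0790 (starts at byte 8)
Byte[10]=C6: 2-byte lead, need 1 cont bytes. acc=0x6
Byte[11]=B2: continuation. acc=(acc<<6)|0x32=0x1B2
Completed: cp=U+01B2 (starts at byte 10)
Byte[12]=7A: 1-byte ASCII. cp=U+007A

Answer: 0 3 6 8 10 12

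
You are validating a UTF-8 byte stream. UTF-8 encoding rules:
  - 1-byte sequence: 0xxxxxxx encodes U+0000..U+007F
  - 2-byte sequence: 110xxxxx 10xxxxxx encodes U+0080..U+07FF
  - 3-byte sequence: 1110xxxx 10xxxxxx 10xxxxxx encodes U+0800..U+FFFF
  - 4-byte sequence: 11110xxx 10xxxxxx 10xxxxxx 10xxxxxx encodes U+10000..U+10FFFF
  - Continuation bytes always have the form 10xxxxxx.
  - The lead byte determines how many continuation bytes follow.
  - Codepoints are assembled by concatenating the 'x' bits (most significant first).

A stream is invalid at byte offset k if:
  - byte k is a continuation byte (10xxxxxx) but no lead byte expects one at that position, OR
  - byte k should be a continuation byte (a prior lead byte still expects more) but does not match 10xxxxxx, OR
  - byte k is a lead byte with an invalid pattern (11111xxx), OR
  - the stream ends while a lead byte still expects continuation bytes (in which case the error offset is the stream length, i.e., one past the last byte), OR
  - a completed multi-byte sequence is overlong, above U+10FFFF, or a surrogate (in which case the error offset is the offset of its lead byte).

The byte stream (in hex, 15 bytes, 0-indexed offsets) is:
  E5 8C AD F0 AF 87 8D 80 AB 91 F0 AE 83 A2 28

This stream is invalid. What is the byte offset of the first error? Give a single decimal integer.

Byte[0]=E5: 3-byte lead, need 2 cont bytes. acc=0x5
Byte[1]=8C: continuation. acc=(acc<<6)|0x0C=0x14C
Byte[2]=AD: continuation. acc=(acc<<6)|0x2D=0x532D
Completed: cp=U+532D (starts at byte 0)
Byte[3]=F0: 4-byte lead, need 3 cont bytes. acc=0x0
Byte[4]=AF: continuation. acc=(acc<<6)|0x2F=0x2F
Byte[5]=87: continuation. acc=(acc<<6)|0x07=0xBC7
Byte[6]=8D: continuation. acc=(acc<<6)|0x0D=0x2F1CD
Completed: cp=U+2F1CD (starts at byte 3)
Byte[7]=80: INVALID lead byte (not 0xxx/110x/1110/11110)

Answer: 7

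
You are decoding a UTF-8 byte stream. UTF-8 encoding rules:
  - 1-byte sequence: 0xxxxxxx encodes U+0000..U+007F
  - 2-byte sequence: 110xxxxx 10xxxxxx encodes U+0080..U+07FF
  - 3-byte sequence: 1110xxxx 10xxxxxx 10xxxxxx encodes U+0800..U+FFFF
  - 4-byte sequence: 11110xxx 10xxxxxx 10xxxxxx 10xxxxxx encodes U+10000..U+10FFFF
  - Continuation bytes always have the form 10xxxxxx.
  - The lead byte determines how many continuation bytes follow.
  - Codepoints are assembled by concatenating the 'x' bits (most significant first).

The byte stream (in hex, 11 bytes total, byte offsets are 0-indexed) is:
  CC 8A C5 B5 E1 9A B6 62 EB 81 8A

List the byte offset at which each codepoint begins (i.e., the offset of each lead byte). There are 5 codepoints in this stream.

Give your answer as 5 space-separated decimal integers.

Byte[0]=CC: 2-byte lead, need 1 cont bytes. acc=0xC
Byte[1]=8A: continuation. acc=(acc<<6)|0x0A=0x30A
Completed: cp=U+030A (starts at byte 0)
Byte[2]=C5: 2-byte lead, need 1 cont bytes. acc=0x5
Byte[3]=B5: continuation. acc=(acc<<6)|0x35=0x175
Completed: cp=U+0175 (starts at byte 2)
Byte[4]=E1: 3-byte lead, need 2 cont bytes. acc=0x1
Byte[5]=9A: continuation. acc=(acc<<6)|0x1A=0x5A
Byte[6]=B6: continuation. acc=(acc<<6)|0x36=0x16B6
Completed: cp=U+16B6 (starts at byte 4)
Byte[7]=62: 1-byte ASCII. cp=U+0062
Byte[8]=EB: 3-byte lead, need 2 cont bytes. acc=0xB
Byte[9]=81: continuation. acc=(acc<<6)|0x01=0x2C1
Byte[10]=8A: continuation. acc=(acc<<6)|0x0A=0xB04A
Completed: cp=U+B04A (starts at byte 8)

Answer: 0 2 4 7 8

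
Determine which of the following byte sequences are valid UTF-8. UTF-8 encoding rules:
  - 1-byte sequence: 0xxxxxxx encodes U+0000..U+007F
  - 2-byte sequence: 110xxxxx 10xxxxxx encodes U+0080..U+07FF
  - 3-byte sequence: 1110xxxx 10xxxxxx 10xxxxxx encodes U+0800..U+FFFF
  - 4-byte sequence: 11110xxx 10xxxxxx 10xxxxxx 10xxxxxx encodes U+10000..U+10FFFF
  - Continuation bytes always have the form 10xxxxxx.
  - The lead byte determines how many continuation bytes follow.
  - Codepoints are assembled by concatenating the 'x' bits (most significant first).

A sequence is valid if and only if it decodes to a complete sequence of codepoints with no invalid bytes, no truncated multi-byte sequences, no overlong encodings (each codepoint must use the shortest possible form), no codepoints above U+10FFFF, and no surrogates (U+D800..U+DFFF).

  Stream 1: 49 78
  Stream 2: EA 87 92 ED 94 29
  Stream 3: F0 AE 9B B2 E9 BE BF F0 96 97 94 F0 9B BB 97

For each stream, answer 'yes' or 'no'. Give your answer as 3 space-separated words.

Stream 1: decodes cleanly. VALID
Stream 2: error at byte offset 5. INVALID
Stream 3: decodes cleanly. VALID

Answer: yes no yes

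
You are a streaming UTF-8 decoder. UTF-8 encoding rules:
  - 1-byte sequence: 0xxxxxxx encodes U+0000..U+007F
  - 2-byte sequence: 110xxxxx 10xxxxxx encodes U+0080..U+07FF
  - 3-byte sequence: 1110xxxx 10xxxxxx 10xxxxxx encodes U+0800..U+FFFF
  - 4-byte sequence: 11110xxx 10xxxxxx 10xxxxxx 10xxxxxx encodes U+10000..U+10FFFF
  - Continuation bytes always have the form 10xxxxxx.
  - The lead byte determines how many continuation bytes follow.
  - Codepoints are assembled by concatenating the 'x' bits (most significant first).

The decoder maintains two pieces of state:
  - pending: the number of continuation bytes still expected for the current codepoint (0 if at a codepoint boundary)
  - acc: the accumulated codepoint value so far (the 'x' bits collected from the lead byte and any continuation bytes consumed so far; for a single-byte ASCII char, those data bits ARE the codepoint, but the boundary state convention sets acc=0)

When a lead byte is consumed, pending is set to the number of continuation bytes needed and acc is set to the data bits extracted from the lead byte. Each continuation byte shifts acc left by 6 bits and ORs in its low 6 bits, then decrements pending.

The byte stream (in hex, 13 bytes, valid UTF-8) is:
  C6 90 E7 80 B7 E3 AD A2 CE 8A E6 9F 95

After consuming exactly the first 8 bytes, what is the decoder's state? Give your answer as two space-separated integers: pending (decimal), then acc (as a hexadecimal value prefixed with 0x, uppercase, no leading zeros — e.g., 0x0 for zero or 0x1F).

Answer: 0 0x3B62

Derivation:
Byte[0]=C6: 2-byte lead. pending=1, acc=0x6
Byte[1]=90: continuation. acc=(acc<<6)|0x10=0x190, pending=0
Byte[2]=E7: 3-byte lead. pending=2, acc=0x7
Byte[3]=80: continuation. acc=(acc<<6)|0x00=0x1C0, pending=1
Byte[4]=B7: continuation. acc=(acc<<6)|0x37=0x7037, pending=0
Byte[5]=E3: 3-byte lead. pending=2, acc=0x3
Byte[6]=AD: continuation. acc=(acc<<6)|0x2D=0xED, pending=1
Byte[7]=A2: continuation. acc=(acc<<6)|0x22=0x3B62, pending=0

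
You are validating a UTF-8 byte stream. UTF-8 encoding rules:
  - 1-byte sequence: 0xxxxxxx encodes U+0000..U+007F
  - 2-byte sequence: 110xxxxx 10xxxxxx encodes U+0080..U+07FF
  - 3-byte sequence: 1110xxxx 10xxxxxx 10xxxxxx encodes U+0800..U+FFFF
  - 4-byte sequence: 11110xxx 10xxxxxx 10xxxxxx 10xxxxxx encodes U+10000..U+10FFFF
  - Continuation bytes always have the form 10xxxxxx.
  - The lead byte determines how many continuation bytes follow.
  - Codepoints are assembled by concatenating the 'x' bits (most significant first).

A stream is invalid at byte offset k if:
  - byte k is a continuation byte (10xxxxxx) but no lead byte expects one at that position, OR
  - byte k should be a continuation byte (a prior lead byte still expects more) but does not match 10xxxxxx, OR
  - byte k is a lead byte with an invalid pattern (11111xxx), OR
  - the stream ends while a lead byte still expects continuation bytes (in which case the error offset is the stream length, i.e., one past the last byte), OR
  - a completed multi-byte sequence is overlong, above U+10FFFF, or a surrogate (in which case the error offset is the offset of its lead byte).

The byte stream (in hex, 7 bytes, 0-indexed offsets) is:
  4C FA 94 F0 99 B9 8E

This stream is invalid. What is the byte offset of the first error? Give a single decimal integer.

Byte[0]=4C: 1-byte ASCII. cp=U+004C
Byte[1]=FA: INVALID lead byte (not 0xxx/110x/1110/11110)

Answer: 1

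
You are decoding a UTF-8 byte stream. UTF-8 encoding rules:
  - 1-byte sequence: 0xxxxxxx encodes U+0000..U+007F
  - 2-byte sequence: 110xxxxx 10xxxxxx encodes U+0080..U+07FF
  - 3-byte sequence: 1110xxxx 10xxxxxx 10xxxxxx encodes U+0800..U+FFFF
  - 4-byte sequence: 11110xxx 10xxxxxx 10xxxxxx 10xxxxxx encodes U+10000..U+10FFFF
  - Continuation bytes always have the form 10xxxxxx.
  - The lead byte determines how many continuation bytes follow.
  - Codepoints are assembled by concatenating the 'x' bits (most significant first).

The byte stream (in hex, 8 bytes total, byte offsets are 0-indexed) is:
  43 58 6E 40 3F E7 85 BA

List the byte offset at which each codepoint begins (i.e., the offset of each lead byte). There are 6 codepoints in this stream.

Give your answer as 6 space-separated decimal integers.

Answer: 0 1 2 3 4 5

Derivation:
Byte[0]=43: 1-byte ASCII. cp=U+0043
Byte[1]=58: 1-byte ASCII. cp=U+0058
Byte[2]=6E: 1-byte ASCII. cp=U+006E
Byte[3]=40: 1-byte ASCII. cp=U+0040
Byte[4]=3F: 1-byte ASCII. cp=U+003F
Byte[5]=E7: 3-byte lead, need 2 cont bytes. acc=0x7
Byte[6]=85: continuation. acc=(acc<<6)|0x05=0x1C5
Byte[7]=BA: continuation. acc=(acc<<6)|0x3A=0x717A
Completed: cp=U+717A (starts at byte 5)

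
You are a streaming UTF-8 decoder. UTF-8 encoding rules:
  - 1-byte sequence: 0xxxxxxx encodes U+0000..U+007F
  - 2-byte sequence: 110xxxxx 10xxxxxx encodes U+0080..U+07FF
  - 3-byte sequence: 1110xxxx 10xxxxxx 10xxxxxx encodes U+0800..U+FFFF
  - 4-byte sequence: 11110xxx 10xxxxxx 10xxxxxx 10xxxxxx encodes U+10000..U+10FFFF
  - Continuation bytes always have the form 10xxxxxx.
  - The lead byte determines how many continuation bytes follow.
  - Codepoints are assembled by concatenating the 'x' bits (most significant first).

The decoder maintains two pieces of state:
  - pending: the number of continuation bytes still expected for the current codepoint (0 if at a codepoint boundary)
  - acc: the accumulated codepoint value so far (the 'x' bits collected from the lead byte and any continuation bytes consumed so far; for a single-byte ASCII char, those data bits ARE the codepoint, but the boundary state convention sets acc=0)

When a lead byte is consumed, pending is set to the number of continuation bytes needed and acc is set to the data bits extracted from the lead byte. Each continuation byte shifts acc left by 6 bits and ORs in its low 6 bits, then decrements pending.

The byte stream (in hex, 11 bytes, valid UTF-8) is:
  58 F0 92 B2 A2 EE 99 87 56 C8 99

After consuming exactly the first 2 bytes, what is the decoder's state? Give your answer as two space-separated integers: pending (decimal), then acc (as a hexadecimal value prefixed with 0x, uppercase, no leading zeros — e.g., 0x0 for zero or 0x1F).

Byte[0]=58: 1-byte. pending=0, acc=0x0
Byte[1]=F0: 4-byte lead. pending=3, acc=0x0

Answer: 3 0x0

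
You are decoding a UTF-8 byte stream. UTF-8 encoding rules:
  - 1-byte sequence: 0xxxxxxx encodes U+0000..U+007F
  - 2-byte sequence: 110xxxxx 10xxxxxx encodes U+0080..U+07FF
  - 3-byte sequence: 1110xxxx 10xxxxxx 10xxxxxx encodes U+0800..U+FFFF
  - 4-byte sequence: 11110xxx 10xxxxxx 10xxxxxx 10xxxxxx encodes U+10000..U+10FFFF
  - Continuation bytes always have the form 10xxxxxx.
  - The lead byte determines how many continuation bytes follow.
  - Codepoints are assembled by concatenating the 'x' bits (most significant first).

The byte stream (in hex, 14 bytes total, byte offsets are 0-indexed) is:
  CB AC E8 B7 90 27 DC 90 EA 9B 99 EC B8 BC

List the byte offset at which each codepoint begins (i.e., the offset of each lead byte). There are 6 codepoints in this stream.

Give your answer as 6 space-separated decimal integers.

Byte[0]=CB: 2-byte lead, need 1 cont bytes. acc=0xB
Byte[1]=AC: continuation. acc=(acc<<6)|0x2C=0x2EC
Completed: cp=U+02EC (starts at byte 0)
Byte[2]=E8: 3-byte lead, need 2 cont bytes. acc=0x8
Byte[3]=B7: continuation. acc=(acc<<6)|0x37=0x237
Byte[4]=90: continuation. acc=(acc<<6)|0x10=0x8DD0
Completed: cp=U+8DD0 (starts at byte 2)
Byte[5]=27: 1-byte ASCII. cp=U+0027
Byte[6]=DC: 2-byte lead, need 1 cont bytes. acc=0x1C
Byte[7]=90: continuation. acc=(acc<<6)|0x10=0x710
Completed: cp=U+0710 (starts at byte 6)
Byte[8]=EA: 3-byte lead, need 2 cont bytes. acc=0xA
Byte[9]=9B: continuation. acc=(acc<<6)|0x1B=0x29B
Byte[10]=99: continuation. acc=(acc<<6)|0x19=0xA6D9
Completed: cp=U+A6D9 (starts at byte 8)
Byte[11]=EC: 3-byte lead, need 2 cont bytes. acc=0xC
Byte[12]=B8: continuation. acc=(acc<<6)|0x38=0x338
Byte[13]=BC: continuation. acc=(acc<<6)|0x3C=0xCE3C
Completed: cp=U+CE3C (starts at byte 11)

Answer: 0 2 5 6 8 11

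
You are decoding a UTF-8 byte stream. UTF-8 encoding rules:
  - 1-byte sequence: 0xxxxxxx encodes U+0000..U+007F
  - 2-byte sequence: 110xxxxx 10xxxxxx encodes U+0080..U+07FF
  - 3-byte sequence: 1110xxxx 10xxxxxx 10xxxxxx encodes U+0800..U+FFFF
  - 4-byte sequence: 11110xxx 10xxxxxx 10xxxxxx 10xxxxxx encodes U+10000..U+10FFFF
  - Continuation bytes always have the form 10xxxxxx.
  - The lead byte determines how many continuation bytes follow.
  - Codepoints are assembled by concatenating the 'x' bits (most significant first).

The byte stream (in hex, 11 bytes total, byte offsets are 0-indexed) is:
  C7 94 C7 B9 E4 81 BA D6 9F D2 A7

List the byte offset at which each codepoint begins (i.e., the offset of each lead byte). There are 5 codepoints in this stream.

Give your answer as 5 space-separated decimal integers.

Byte[0]=C7: 2-byte lead, need 1 cont bytes. acc=0x7
Byte[1]=94: continuation. acc=(acc<<6)|0x14=0x1D4
Completed: cp=U+01D4 (starts at byte 0)
Byte[2]=C7: 2-byte lead, need 1 cont bytes. acc=0x7
Byte[3]=B9: continuation. acc=(acc<<6)|0x39=0x1F9
Completed: cp=U+01F9 (starts at byte 2)
Byte[4]=E4: 3-byte lead, need 2 cont bytes. acc=0x4
Byte[5]=81: continuation. acc=(acc<<6)|0x01=0x101
Byte[6]=BA: continuation. acc=(acc<<6)|0x3A=0x407A
Completed: cp=U+407A (starts at byte 4)
Byte[7]=D6: 2-byte lead, need 1 cont bytes. acc=0x16
Byte[8]=9F: continuation. acc=(acc<<6)|0x1F=0x59F
Completed: cp=U+059F (starts at byte 7)
Byte[9]=D2: 2-byte lead, need 1 cont bytes. acc=0x12
Byte[10]=A7: continuation. acc=(acc<<6)|0x27=0x4A7
Completed: cp=U+04A7 (starts at byte 9)

Answer: 0 2 4 7 9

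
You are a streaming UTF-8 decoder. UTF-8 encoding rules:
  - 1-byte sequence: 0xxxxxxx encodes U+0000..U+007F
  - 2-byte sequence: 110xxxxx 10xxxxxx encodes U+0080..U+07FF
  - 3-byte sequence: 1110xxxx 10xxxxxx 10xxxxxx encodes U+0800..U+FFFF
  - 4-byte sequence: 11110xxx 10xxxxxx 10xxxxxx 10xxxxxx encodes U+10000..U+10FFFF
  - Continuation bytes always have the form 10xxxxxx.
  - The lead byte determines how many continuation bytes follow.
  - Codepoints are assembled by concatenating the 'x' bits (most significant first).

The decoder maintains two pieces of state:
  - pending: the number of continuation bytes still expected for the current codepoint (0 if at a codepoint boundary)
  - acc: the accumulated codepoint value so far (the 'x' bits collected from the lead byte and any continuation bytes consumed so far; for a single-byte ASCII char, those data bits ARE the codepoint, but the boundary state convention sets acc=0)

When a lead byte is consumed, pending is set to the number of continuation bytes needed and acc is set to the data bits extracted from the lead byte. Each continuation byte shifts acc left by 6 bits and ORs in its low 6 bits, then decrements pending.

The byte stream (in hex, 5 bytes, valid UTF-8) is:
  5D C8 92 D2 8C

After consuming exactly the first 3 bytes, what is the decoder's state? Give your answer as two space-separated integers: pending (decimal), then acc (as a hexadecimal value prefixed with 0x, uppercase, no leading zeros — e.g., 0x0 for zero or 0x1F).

Byte[0]=5D: 1-byte. pending=0, acc=0x0
Byte[1]=C8: 2-byte lead. pending=1, acc=0x8
Byte[2]=92: continuation. acc=(acc<<6)|0x12=0x212, pending=0

Answer: 0 0x212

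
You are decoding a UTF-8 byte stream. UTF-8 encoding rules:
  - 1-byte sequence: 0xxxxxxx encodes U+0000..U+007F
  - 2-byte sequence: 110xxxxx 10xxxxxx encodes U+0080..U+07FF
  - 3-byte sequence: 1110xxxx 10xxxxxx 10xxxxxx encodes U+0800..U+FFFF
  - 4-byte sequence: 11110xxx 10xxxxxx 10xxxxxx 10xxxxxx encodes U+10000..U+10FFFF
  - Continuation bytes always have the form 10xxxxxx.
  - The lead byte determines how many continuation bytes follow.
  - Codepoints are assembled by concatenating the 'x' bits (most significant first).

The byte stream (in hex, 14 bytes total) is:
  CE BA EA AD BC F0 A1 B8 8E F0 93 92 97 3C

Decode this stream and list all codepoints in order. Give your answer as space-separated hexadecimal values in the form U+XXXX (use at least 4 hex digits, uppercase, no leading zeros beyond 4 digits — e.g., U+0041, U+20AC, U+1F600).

Byte[0]=CE: 2-byte lead, need 1 cont bytes. acc=0xE
Byte[1]=BA: continuation. acc=(acc<<6)|0x3A=0x3BA
Completed: cp=U+03BA (starts at byte 0)
Byte[2]=EA: 3-byte lead, need 2 cont bytes. acc=0xA
Byte[3]=AD: continuation. acc=(acc<<6)|0x2D=0x2AD
Byte[4]=BC: continuation. acc=(acc<<6)|0x3C=0xAB7C
Completed: cp=U+AB7C (starts at byte 2)
Byte[5]=F0: 4-byte lead, need 3 cont bytes. acc=0x0
Byte[6]=A1: continuation. acc=(acc<<6)|0x21=0x21
Byte[7]=B8: continuation. acc=(acc<<6)|0x38=0x878
Byte[8]=8E: continuation. acc=(acc<<6)|0x0E=0x21E0E
Completed: cp=U+21E0E (starts at byte 5)
Byte[9]=F0: 4-byte lead, need 3 cont bytes. acc=0x0
Byte[10]=93: continuation. acc=(acc<<6)|0x13=0x13
Byte[11]=92: continuation. acc=(acc<<6)|0x12=0x4D2
Byte[12]=97: continuation. acc=(acc<<6)|0x17=0x13497
Completed: cp=U+13497 (starts at byte 9)
Byte[13]=3C: 1-byte ASCII. cp=U+003C

Answer: U+03BA U+AB7C U+21E0E U+13497 U+003C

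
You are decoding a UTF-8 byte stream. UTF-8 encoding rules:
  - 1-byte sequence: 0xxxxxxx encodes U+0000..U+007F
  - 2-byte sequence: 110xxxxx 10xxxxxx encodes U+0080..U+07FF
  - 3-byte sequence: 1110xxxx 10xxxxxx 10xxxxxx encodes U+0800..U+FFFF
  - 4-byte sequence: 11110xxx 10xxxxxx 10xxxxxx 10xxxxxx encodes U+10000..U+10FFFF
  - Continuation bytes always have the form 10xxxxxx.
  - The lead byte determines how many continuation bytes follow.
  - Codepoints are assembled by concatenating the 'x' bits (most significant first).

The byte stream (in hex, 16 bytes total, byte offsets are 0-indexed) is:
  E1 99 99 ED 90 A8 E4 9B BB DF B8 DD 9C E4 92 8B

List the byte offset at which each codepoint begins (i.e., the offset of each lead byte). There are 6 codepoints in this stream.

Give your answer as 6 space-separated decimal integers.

Byte[0]=E1: 3-byte lead, need 2 cont bytes. acc=0x1
Byte[1]=99: continuation. acc=(acc<<6)|0x19=0x59
Byte[2]=99: continuation. acc=(acc<<6)|0x19=0x1659
Completed: cp=U+1659 (starts at byte 0)
Byte[3]=ED: 3-byte lead, need 2 cont bytes. acc=0xD
Byte[4]=90: continuation. acc=(acc<<6)|0x10=0x350
Byte[5]=A8: continuation. acc=(acc<<6)|0x28=0xD428
Completed: cp=U+D428 (starts at byte 3)
Byte[6]=E4: 3-byte lead, need 2 cont bytes. acc=0x4
Byte[7]=9B: continuation. acc=(acc<<6)|0x1B=0x11B
Byte[8]=BB: continuation. acc=(acc<<6)|0x3B=0x46FB
Completed: cp=U+46FB (starts at byte 6)
Byte[9]=DF: 2-byte lead, need 1 cont bytes. acc=0x1F
Byte[10]=B8: continuation. acc=(acc<<6)|0x38=0x7F8
Completed: cp=U+07F8 (starts at byte 9)
Byte[11]=DD: 2-byte lead, need 1 cont bytes. acc=0x1D
Byte[12]=9C: continuation. acc=(acc<<6)|0x1C=0x75C
Completed: cp=U+075C (starts at byte 11)
Byte[13]=E4: 3-byte lead, need 2 cont bytes. acc=0x4
Byte[14]=92: continuation. acc=(acc<<6)|0x12=0x112
Byte[15]=8B: continuation. acc=(acc<<6)|0x0B=0x448B
Completed: cp=U+448B (starts at byte 13)

Answer: 0 3 6 9 11 13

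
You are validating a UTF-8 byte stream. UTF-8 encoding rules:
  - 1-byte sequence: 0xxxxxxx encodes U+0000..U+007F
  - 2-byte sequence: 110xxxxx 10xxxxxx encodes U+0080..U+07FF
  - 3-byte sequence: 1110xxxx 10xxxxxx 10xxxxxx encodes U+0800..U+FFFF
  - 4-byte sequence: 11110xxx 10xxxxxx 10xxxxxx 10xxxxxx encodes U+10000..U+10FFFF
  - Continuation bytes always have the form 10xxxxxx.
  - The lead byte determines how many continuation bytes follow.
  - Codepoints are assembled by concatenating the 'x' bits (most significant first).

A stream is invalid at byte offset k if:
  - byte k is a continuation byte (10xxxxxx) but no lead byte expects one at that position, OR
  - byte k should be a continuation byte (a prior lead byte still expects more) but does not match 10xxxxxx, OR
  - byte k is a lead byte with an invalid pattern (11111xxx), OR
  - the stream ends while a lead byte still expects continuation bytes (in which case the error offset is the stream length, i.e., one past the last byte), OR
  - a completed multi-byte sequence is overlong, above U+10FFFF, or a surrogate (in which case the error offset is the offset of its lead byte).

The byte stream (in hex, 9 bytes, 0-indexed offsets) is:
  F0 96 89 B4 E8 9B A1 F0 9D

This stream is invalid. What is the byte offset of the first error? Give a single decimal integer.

Answer: 9

Derivation:
Byte[0]=F0: 4-byte lead, need 3 cont bytes. acc=0x0
Byte[1]=96: continuation. acc=(acc<<6)|0x16=0x16
Byte[2]=89: continuation. acc=(acc<<6)|0x09=0x589
Byte[3]=B4: continuation. acc=(acc<<6)|0x34=0x16274
Completed: cp=U+16274 (starts at byte 0)
Byte[4]=E8: 3-byte lead, need 2 cont bytes. acc=0x8
Byte[5]=9B: continuation. acc=(acc<<6)|0x1B=0x21B
Byte[6]=A1: continuation. acc=(acc<<6)|0x21=0x86E1
Completed: cp=U+86E1 (starts at byte 4)
Byte[7]=F0: 4-byte lead, need 3 cont bytes. acc=0x0
Byte[8]=9D: continuation. acc=(acc<<6)|0x1D=0x1D
Byte[9]: stream ended, expected continuation. INVALID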